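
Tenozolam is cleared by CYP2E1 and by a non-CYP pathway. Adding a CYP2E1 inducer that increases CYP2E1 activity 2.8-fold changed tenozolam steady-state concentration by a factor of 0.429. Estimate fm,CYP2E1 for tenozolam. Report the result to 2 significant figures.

Call the CYP2E1 fraction fm. After the interaction, CL_new/CL_old = fm × 2.8 + (1 − fm).
Steady-state concentration ratio = 1 / (new CL fraction), so new CL fraction = 1 / 0.429 = 2.331.
fm × 2.8 + 1 − fm = 2.331  ⇒  fm × (2.8 − 1) = 1.331  ⇒  fm = 0.74.

0.74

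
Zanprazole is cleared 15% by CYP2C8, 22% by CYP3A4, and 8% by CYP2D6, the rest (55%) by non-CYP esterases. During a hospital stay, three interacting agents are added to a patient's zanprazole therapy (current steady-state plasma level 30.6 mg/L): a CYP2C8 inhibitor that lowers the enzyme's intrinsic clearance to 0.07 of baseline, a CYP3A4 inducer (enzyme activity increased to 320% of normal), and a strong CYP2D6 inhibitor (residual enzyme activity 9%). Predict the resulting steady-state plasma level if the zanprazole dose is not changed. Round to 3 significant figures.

24.1 mg/L

The CYP2C8 pathway (15% of clearance) is reduced to 0.07× activity: 0.15 × 0.07 = 0.0105.
The CYP3A4 pathway (22% of clearance) rises to 3.2× activity: 0.22 × 3.2 = 0.704.
The CYP2D6 pathway (8% of clearance) drops to 0.09× activity: 0.08 × 0.09 = 0.0072.
The remaining 55% of clearance is unaffected.
CL_new/CL_old = 0.0105 + 0.704 + 0.0072 + 0.55 = 1.2717.
New steady-state plasma level = 30.6 / 1.2717 = 24.1 mg/L (concentration scales inversely with clearance).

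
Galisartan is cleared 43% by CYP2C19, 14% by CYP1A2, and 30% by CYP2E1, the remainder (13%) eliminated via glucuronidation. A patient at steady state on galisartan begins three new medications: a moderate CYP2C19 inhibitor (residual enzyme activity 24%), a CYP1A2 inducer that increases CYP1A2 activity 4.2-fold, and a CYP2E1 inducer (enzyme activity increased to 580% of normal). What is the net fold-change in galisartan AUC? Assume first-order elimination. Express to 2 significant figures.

The CYP2C19 pathway (43% of clearance) is reduced to 0.24× activity: 0.43 × 0.24 = 0.1032.
The CYP1A2 pathway (14% of clearance) rises to 4.2× activity: 0.14 × 4.2 = 0.588.
The CYP2E1 pathway (30% of clearance) increases to 5.8× activity: 0.3 × 5.8 = 1.74.
The remaining 13% of clearance is unaffected.
New clearance relative to baseline: 0.1032 + 0.588 + 1.74 + 0.13 = 2.5612.
AUC ∝ 1/CL: fold-change = 1 / 2.5612 = 0.39.

0.39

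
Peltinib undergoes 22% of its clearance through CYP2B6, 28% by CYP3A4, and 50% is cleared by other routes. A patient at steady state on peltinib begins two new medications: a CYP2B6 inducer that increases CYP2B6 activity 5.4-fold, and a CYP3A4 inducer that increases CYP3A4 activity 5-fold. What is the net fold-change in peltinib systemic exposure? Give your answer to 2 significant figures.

CYP2B6: 0.22 × 5.4 = 1.188
CYP3A4: 0.28 × 5 = 1.4
Other: 0.5 (unchanged)
CL_new/CL_old = 1.188 + 1.4 + 0.5 = 3.088.
Net systemic exposure ratio = 1 / 3.088 = 0.32.

0.32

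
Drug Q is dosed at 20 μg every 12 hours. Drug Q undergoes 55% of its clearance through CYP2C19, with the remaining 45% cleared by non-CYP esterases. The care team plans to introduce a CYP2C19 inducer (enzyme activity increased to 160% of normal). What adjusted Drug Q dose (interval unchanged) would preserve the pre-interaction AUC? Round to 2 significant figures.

27 μg

CYP2C19: 0.55 × 1.6 = 0.88
Other: 0.45 (unchanged)
New clearance relative to baseline: 0.88 + 0.45 = 1.33.
Css,avg = (dose rate)/CL, so holding Css fixed requires dose ∝ CL: 20 × 1.33 = 27 μg.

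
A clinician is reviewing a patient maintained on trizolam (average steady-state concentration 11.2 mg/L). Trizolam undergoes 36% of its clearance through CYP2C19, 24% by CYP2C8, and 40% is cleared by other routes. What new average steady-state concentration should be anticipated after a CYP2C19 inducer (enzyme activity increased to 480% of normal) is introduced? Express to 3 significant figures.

4.73 mg/L

CYP2C19: 0.36 × 4.8 = 1.728
CYP2C8: 0.24 (unchanged)
Other: 0.4 (unchanged)
Relative clearance = 1.728 + 0.24 + 0.4 = 2.368.
Average steady-state concentration ∝ 1/CL, so new value = 11.2 / 2.368 = 4.73 mg/L.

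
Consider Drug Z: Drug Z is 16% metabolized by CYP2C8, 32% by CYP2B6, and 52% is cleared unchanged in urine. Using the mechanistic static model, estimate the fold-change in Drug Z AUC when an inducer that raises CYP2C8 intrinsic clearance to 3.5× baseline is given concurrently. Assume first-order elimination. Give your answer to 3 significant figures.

0.714

The CYP2C8 pathway (16% of clearance) is boosted to 3.5× activity: 0.16 × 3.5 = 0.56.
CYP2B6 (32%) and the residual 52% are unaffected.
New clearance relative to baseline: 0.56 + 0.32 + 0.52 = 1.4.
AUC ratio = CL_old/CL_new = 1 / 1.4 = 0.714.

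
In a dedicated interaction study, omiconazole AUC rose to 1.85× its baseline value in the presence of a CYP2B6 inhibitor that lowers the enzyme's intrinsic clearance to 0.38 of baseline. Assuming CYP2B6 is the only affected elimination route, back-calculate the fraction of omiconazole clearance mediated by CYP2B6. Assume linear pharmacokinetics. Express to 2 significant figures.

CL'/CL = 1 / 1.85 = 0.5405
0.38·fm + (1 − fm) = 0.5405
fm = (0.5405 − 1) / (0.38 − 1) = 0.74

0.74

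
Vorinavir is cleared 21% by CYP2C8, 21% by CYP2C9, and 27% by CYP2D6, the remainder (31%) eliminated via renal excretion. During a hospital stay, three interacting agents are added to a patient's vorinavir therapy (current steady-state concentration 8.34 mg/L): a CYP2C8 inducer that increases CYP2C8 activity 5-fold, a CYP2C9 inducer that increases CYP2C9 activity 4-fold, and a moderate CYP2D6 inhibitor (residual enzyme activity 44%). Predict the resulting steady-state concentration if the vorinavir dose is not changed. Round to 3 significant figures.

3.60 mg/L

The CYP2C8 pathway (21% of clearance) rises to 5× activity: 0.21 × 5 = 1.05.
The CYP2C9 pathway (21% of clearance) rises to 4× activity: 0.21 × 4 = 0.84.
The CYP2D6 pathway (27% of clearance) falls to 0.44× activity: 0.27 × 0.44 = 0.1188.
Non-CYP routes (31%) are unchanged.
Relative clearance = 1.05 + 0.84 + 0.1188 + 0.31 = 2.3188.
New steady-state concentration = 8.34 / 2.3188 = 3.60 mg/L (concentration scales inversely with clearance).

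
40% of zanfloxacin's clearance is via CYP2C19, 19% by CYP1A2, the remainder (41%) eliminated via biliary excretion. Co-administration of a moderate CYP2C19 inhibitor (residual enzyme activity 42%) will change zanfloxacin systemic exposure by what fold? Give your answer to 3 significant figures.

1.30

The CYP2C19 pathway (40% of clearance) drops to 0.42× activity: 0.4 × 0.42 = 0.168.
CYP1A2 (19%) and the residual 41% are unaffected.
CL_new/CL_old = 0.168 + 0.19 + 0.41 = 0.768.
Systemic exposure is inversely proportional to clearance, so the fold-change is 1 / 0.768 = 1.30.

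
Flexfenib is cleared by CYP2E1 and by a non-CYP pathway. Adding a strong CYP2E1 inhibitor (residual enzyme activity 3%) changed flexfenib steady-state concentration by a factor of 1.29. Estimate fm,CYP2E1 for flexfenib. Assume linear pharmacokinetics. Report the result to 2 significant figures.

Write x for the fraction cleared via CYP2E1. The observed steady-state concentration change means clearance fell to 1/1.29 = 0.7752 of baseline.
Setting x·0.03 + (1 − x) = 0.7752 and solving: x = (0.7752 − 1)/(0.03 − 1) = 0.23.

0.23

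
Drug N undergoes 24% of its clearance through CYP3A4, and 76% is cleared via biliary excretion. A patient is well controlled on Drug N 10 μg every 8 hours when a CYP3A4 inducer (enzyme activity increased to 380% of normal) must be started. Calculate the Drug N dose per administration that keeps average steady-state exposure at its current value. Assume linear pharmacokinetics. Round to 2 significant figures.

17 μg

The CYP3A4 pathway (24% of clearance) is boosted to 3.8× activity: 0.24 × 3.8 = 0.912.
The remaining 76% of clearance is unaffected.
New clearance relative to baseline: 0.912 + 0.76 = 1.672.
To maintain the same steady-state level, dose must scale with clearance: new dose = 10 × 1.672 = 17 μg.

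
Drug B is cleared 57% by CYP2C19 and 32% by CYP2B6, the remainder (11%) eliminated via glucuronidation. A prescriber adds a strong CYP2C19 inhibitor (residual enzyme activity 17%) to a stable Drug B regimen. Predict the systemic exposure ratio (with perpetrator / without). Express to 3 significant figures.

1.90

The CYP2C19 pathway (57% of clearance) is reduced to 0.17× activity: 0.57 × 0.17 = 0.0969.
CYP2B6 (32%) and the residual 11% are unaffected.
New clearance relative to baseline: 0.0969 + 0.32 + 0.11 = 0.5269.
Systemic exposure is inversely proportional to clearance, so the fold-change is 1 / 0.5269 = 1.90.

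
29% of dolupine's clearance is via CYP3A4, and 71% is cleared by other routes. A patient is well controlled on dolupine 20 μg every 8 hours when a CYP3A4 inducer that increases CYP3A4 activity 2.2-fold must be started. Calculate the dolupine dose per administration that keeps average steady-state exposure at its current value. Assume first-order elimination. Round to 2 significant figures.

27 μg

The CYP3A4 pathway (29% of clearance) increases to 2.2× activity: 0.29 × 2.2 = 0.638.
Non-CYP routes (71%) are unchanged.
New clearance relative to baseline: 0.638 + 0.71 = 1.348.
Exposure is unchanged when dose changes in proportion to clearance. New dose = 20 μg × 1.348 = 27 μg.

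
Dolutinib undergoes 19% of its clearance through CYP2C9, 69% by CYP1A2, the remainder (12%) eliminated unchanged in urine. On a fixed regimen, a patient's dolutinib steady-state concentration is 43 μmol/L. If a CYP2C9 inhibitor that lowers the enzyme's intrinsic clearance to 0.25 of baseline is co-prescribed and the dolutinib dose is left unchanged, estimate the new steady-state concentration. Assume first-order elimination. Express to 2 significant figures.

The CYP2C9 pathway (19% of clearance) falls to 0.25× activity: 0.19 × 0.25 = 0.0475.
CYP1A2 (69%) and the residual 12% are unaffected.
New clearance relative to baseline: 0.0475 + 0.69 + 0.12 = 0.8575.
New steady-state concentration = baseline ÷ relative clearance = 43 / 0.8575 = 50 μmol/L.

50 μmol/L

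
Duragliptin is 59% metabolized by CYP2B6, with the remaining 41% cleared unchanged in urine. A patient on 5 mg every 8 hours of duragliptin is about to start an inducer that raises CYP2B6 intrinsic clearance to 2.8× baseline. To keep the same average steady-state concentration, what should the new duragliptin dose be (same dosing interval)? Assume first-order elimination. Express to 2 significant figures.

10 mg

The CYP2B6 pathway (59% of clearance) is boosted to 2.8× activity: 0.59 × 2.8 = 1.652.
Non-CYP routes (41%) are unchanged.
CL_new/CL_old = 1.652 + 0.41 = 2.062.
Exposure is unchanged when dose changes in proportion to clearance. New dose = 5 mg × 2.062 = 10 mg.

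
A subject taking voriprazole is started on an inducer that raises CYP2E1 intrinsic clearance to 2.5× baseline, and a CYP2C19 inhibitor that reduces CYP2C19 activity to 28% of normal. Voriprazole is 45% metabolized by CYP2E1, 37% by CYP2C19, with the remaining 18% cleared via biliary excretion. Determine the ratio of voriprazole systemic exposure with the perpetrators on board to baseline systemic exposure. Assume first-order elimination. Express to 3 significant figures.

0.710

The CYP2E1 pathway (45% of clearance) increases to 2.5× activity: 0.45 × 2.5 = 1.125.
The CYP2C19 pathway (37% of clearance) is reduced to 0.28× activity: 0.37 × 0.28 = 0.1036.
Non-CYP routes (18%) are unchanged.
Relative clearance = 1.125 + 0.1036 + 0.18 = 1.4086.
Because systemic exposure varies inversely with clearance, the combined effect is 1 / 1.4086 = 0.710.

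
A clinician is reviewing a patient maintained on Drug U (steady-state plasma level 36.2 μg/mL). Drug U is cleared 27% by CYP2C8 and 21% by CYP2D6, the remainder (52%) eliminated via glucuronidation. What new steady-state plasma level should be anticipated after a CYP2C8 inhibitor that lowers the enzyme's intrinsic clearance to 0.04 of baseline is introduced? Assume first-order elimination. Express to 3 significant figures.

48.9 μg/mL

The CYP2C8 pathway (27% of clearance) is reduced to 0.04× activity: 0.27 × 0.04 = 0.0108.
CYP2D6 (21%) and the residual 52% are unaffected.
New clearance relative to baseline: 0.0108 + 0.21 + 0.52 = 0.7408.
New steady-state plasma level = baseline ÷ relative clearance = 36.2 / 0.7408 = 48.9 μg/mL.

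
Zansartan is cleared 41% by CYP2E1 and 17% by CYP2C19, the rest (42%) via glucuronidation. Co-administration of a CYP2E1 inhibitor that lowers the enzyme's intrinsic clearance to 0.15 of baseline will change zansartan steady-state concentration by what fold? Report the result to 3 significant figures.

The CYP2E1 pathway (41% of clearance) is reduced to 0.15× activity: 0.41 × 0.15 = 0.0615.
CYP2C19 (17%) and the residual 42% are unaffected.
New clearance relative to baseline: 0.0615 + 0.17 + 0.42 = 0.6515.
Steady-state concentration ratio = CL_old/CL_new = 1 / 0.6515 = 1.53.

1.53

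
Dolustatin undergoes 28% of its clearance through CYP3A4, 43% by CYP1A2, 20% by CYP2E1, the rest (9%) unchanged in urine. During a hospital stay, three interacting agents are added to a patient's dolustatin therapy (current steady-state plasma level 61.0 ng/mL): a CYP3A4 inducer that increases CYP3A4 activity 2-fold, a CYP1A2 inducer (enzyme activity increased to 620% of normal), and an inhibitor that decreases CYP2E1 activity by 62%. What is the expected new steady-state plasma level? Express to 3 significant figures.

The CYP3A4 pathway (28% of clearance) rises to 2× activity: 0.28 × 2 = 0.56.
The CYP1A2 pathway (43% of clearance) increases to 6.2× activity: 0.43 × 6.2 = 2.666.
The CYP2E1 pathway (20% of clearance) is reduced to 0.38× activity: 0.2 × 0.38 = 0.076.
Non-CYP routes (9%) are unchanged.
Relative clearance = 0.56 + 2.666 + 0.076 + 0.09 = 3.392.
Dividing the baseline by the relative clearance: 61.0 / 3.392 = 18.0 ng/mL.

18.0 ng/mL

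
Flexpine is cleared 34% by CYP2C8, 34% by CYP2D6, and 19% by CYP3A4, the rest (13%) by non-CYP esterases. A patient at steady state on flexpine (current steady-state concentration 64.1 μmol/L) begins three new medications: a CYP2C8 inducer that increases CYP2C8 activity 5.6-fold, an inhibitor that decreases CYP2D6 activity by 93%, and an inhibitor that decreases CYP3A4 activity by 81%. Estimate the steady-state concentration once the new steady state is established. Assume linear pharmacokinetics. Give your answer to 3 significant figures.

The CYP2C8 pathway (34% of clearance) increases to 5.6× activity: 0.34 × 5.6 = 1.904.
The CYP2D6 pathway (34% of clearance) falls to 0.07× activity: 0.34 × 0.07 = 0.0238.
The CYP3A4 pathway (19% of clearance) falls to 0.19× activity: 0.19 × 0.19 = 0.0361.
Non-CYP routes (13%) are unchanged.
Relative clearance = 1.904 + 0.0238 + 0.0361 + 0.13 = 2.0939.
New steady-state concentration = 64.1 / 2.0939 = 30.6 μmol/L (concentration scales inversely with clearance).

30.6 μmol/L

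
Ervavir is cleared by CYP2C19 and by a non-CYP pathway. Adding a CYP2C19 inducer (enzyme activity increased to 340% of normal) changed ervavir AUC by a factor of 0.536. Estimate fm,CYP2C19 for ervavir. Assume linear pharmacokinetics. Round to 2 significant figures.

0.36

Call the CYP2C19 fraction fm. After the interaction, CL_new/CL_old = fm × 3.4 + (1 − fm).
AUC ratio = 1 / (new CL fraction), so new CL fraction = 1 / 0.536 = 1.866.
fm × 3.4 + 1 − fm = 1.866  ⇒  fm × (3.4 − 1) = 0.8657  ⇒  fm = 0.36.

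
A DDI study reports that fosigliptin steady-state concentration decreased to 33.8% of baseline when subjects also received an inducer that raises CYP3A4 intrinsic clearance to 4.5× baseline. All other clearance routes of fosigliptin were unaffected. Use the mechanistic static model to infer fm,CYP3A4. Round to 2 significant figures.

0.56

Call the CYP3A4 fraction fm. After the interaction, CL_new/CL_old = fm × 4.5 + (1 − fm).
Steady-state concentration ratio = 1 / (new CL fraction), so new CL fraction = 1 / 0.338 = 2.959.
fm × 4.5 + 1 − fm = 2.959  ⇒  fm × (4.5 − 1) = 1.959  ⇒  fm = 0.56.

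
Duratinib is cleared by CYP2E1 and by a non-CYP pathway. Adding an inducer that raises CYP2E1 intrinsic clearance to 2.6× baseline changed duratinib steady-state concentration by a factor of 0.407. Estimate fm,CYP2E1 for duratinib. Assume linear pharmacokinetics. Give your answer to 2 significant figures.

CL'/CL = 1 / 0.407 = 2.457
2.6·fm + (1 − fm) = 2.457
fm = (2.457 − 1) / (2.6 − 1) = 0.91

0.91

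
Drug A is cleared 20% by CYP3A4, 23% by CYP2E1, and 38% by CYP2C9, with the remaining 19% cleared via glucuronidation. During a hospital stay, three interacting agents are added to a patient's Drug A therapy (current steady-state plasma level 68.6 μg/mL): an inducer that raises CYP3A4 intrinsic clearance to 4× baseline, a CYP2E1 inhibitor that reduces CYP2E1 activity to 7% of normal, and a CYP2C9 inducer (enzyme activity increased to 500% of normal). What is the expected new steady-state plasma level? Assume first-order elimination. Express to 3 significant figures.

The CYP3A4 pathway (20% of clearance) rises to 4× activity: 0.2 × 4 = 0.8.
The CYP2E1 pathway (23% of clearance) is reduced to 0.07× activity: 0.23 × 0.07 = 0.0161.
The CYP2C9 pathway (38% of clearance) increases to 5× activity: 0.38 × 5 = 1.9.
The remaining 19% of clearance is unaffected.
CL_new/CL_old = 0.8 + 0.0161 + 1.9 + 0.19 = 2.9061.
Dividing the baseline by the relative clearance: 68.6 / 2.9061 = 23.6 μg/mL.

23.6 μg/mL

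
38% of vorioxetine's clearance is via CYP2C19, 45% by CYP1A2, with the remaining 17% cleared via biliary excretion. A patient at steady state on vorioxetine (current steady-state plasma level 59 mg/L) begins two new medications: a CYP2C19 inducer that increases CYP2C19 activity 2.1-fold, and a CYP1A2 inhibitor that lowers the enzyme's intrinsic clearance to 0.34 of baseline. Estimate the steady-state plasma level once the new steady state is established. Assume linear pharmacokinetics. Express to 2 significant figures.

53 mg/L

The CYP2C19 pathway (38% of clearance) rises to 2.1× activity: 0.38 × 2.1 = 0.798.
The CYP1A2 pathway (45% of clearance) is reduced to 0.34× activity: 0.45 × 0.34 = 0.153.
The remaining 17% of clearance is unaffected.
CL_new/CL_old = 0.798 + 0.153 + 0.17 = 1.121.
Dividing the baseline by the relative clearance: 59 / 1.121 = 53 mg/L.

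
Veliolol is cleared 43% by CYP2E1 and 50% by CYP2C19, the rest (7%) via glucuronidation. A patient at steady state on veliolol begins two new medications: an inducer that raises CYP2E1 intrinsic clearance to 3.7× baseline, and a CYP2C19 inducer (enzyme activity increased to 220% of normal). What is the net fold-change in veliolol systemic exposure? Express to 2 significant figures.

The CYP2E1 pathway (43% of clearance) increases to 3.7× activity: 0.43 × 3.7 = 1.591.
The CYP2C19 pathway (50% of clearance) increases to 2.2× activity: 0.5 × 2.2 = 1.1.
The remaining 7% of clearance is unaffected.
Relative clearance = 1.591 + 1.1 + 0.07 = 2.761.
Systemic exposure ∝ 1/CL: fold-change = 1 / 2.761 = 0.36.

0.36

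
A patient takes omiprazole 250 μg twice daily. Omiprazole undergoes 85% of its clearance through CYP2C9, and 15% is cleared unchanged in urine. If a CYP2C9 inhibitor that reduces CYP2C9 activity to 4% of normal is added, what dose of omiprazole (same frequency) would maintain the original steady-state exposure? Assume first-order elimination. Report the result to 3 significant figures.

CYP2C9: 0.85 × 0.04 = 0.034
Other: 0.15 (unchanged)
CL_new/CL_old = 0.034 + 0.15 = 0.184.
To maintain the same steady-state level, dose must scale with clearance: new dose = 250 × 0.184 = 46.0 μg.

46.0 μg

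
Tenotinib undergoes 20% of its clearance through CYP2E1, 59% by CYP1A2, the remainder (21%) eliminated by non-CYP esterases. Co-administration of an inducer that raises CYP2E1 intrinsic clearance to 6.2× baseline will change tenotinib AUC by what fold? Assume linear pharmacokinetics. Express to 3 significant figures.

The CYP2E1 pathway (20% of clearance) rises to 6.2× activity: 0.2 × 6.2 = 1.24.
CYP1A2 (59%) and the residual 21% are unaffected.
CL_new/CL_old = 1.24 + 0.59 + 0.21 = 2.04.
AUC ratio = CL_old/CL_new = 1 / 2.04 = 0.490.

0.490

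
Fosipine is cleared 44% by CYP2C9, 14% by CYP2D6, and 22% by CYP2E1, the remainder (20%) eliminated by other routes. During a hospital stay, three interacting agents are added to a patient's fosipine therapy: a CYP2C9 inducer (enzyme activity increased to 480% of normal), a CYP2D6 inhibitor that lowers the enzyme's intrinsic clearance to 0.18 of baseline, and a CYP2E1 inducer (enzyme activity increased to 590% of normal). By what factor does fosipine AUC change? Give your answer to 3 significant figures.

CYP2C9: 0.44 × 4.8 = 2.112
CYP2D6: 0.14 × 0.18 = 0.0252
CYP2E1: 0.22 × 5.9 = 1.298
Other: 0.2 (unchanged)
CL_new/CL_old = 2.112 + 0.0252 + 1.298 + 0.2 = 3.6352.
Net AUC ratio = 1 / 3.6352 = 0.275.

0.275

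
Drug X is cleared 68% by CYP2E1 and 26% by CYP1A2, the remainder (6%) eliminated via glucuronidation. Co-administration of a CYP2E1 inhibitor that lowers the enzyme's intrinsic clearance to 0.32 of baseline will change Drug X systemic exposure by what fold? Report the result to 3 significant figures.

The CYP2E1 pathway (68% of clearance) is reduced to 0.32× activity: 0.68 × 0.32 = 0.2176.
CYP1A2 (26%) and the residual 6% are unaffected.
New clearance relative to baseline: 0.2176 + 0.26 + 0.06 = 0.5376.
Systemic exposure is inversely proportional to clearance, so the fold-change is 1 / 0.5376 = 1.86.

1.86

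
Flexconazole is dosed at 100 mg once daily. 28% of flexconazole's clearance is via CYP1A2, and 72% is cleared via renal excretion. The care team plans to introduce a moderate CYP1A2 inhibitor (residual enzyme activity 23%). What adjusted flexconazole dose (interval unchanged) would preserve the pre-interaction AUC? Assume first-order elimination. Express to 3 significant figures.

78.4 mg

The CYP1A2 pathway (28% of clearance) is reduced to 0.23× activity: 0.28 × 0.23 = 0.0644.
Non-CYP routes (72%) are unchanged.
CL_new/CL_old = 0.0644 + 0.72 = 0.7844.
Css,avg = (dose rate)/CL, so holding Css fixed requires dose ∝ CL: 100 × 0.7844 = 78.4 mg.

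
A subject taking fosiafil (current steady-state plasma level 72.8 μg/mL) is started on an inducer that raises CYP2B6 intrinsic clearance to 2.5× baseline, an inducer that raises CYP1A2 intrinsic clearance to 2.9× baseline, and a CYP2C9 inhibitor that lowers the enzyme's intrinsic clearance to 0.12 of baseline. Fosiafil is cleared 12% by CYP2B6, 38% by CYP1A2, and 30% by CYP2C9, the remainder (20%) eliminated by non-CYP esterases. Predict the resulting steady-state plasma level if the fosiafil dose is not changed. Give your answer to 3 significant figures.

44.4 μg/mL

The CYP2B6 pathway (12% of clearance) rises to 2.5× activity: 0.12 × 2.5 = 0.3.
The CYP1A2 pathway (38% of clearance) increases to 2.9× activity: 0.38 × 2.9 = 1.102.
The CYP2C9 pathway (30% of clearance) drops to 0.12× activity: 0.3 × 0.12 = 0.036.
The remaining 20% of clearance is unaffected.
New clearance relative to baseline: 0.3 + 1.102 + 0.036 + 0.2 = 1.638.
New steady-state plasma level = 72.8 / 1.638 = 44.4 μg/mL (concentration scales inversely with clearance).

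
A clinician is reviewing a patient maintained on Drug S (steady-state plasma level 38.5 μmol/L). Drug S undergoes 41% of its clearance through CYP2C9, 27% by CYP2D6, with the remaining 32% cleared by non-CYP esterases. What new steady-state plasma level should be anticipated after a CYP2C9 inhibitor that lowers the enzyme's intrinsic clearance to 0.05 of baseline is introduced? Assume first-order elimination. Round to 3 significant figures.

The CYP2C9 pathway (41% of clearance) drops to 0.05× activity: 0.41 × 0.05 = 0.0205.
CYP2D6 (27%) and the residual 32% are unaffected.
Relative clearance = 0.0205 + 0.27 + 0.32 = 0.6105.
New steady-state plasma level = baseline ÷ relative clearance = 38.5 / 0.6105 = 63.1 μmol/L.

63.1 μmol/L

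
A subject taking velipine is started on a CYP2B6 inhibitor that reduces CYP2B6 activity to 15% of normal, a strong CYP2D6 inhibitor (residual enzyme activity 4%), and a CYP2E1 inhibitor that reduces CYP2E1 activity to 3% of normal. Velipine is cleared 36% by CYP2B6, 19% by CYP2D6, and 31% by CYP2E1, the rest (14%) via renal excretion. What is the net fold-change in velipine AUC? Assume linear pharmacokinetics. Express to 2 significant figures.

4.7

CYP2B6: 0.36 × 0.15 = 0.054
CYP2D6: 0.19 × 0.04 = 0.0076
CYP2E1: 0.31 × 0.03 = 0.0093
Other: 0.14 (unchanged)
CL_new/CL_old = 0.054 + 0.0076 + 0.0093 + 0.14 = 0.2109.
Because AUC varies inversely with clearance, the combined effect is 1 / 0.2109 = 4.7.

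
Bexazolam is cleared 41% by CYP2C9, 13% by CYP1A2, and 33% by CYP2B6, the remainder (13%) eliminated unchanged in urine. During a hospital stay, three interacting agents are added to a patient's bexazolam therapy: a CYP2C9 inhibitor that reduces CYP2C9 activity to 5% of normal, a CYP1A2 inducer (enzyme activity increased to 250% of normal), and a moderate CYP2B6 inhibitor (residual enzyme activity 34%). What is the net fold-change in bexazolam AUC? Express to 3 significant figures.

1.70

The CYP2C9 pathway (41% of clearance) falls to 0.05× activity: 0.41 × 0.05 = 0.0205.
The CYP1A2 pathway (13% of clearance) is boosted to 2.5× activity: 0.13 × 2.5 = 0.325.
The CYP2B6 pathway (33% of clearance) falls to 0.34× activity: 0.33 × 0.34 = 0.1122.
The remaining 13% of clearance is unaffected.
CL_new/CL_old = 0.0205 + 0.325 + 0.1122 + 0.13 = 0.5877.
Because AUC varies inversely with clearance, the combined effect is 1 / 0.5877 = 1.70.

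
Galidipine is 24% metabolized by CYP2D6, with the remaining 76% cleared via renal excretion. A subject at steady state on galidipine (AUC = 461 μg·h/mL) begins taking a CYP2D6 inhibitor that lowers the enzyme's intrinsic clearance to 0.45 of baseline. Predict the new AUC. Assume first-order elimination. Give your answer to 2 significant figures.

5.3 × 10² μg·h/mL

The CYP2D6 pathway (24% of clearance) is reduced to 0.45× activity: 0.24 × 0.45 = 0.108.
Non-CYP routes (76%) are unchanged.
CL_new/CL_old = 0.108 + 0.76 = 0.868.
AUC ∝ 1/CL, so new value = 461 / 0.868 = 5.3 × 10² μg·h/mL.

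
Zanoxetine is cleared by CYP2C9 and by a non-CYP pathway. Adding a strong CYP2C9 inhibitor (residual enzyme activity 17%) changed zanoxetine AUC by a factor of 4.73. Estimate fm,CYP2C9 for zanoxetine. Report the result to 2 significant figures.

0.95

Call the CYP2C9 fraction fm. After the interaction, CL_new/CL_old = fm × 0.17 + (1 − fm).
AUC ratio = 1 / (new CL fraction), so new CL fraction = 1 / 4.73 = 0.2114.
fm × 0.17 + 1 − fm = 0.2114  ⇒  fm × (0.17 − 1) = −0.7886  ⇒  fm = 0.95.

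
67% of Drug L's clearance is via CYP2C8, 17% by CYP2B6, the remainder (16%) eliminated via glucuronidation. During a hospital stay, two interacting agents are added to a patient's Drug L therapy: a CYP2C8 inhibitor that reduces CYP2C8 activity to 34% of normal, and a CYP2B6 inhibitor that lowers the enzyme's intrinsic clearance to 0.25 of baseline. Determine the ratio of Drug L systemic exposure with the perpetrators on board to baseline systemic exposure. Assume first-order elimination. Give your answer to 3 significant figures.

2.32

The CYP2C8 pathway (67% of clearance) drops to 0.34× activity: 0.67 × 0.34 = 0.2278.
The CYP2B6 pathway (17% of clearance) is reduced to 0.25× activity: 0.17 × 0.25 = 0.0425.
The remaining 16% of clearance is unaffected.
New clearance relative to baseline: 0.2278 + 0.0425 + 0.16 = 0.4303.
Net systemic exposure ratio = 1 / 0.4303 = 2.32.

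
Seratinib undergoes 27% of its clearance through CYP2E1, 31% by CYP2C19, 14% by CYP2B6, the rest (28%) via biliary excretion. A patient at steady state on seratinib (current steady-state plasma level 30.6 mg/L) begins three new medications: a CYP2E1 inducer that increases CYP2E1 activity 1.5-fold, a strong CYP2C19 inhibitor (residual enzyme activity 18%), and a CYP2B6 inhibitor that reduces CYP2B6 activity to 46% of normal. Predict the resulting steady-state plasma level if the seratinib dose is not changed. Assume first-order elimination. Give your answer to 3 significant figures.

The CYP2E1 pathway (27% of clearance) rises to 1.5× activity: 0.27 × 1.5 = 0.405.
The CYP2C19 pathway (31% of clearance) drops to 0.18× activity: 0.31 × 0.18 = 0.0558.
The CYP2B6 pathway (14% of clearance) falls to 0.46× activity: 0.14 × 0.46 = 0.0644.
Non-CYP routes (28%) are unchanged.
New clearance relative to baseline: 0.405 + 0.0558 + 0.0644 + 0.28 = 0.8052.
Dividing the baseline by the relative clearance: 30.6 / 0.8052 = 38.0 mg/L.

38.0 mg/L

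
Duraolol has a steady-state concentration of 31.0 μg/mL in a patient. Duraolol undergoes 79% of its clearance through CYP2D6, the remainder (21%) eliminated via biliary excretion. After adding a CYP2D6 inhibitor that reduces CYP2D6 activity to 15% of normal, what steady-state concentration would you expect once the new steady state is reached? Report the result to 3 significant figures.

The CYP2D6 pathway (79% of clearance) is reduced to 0.15× activity: 0.79 × 0.15 = 0.1185.
Non-CYP routes (21%) are unchanged.
Relative clearance = 0.1185 + 0.21 = 0.3285.
New steady-state concentration = baseline ÷ relative clearance = 31.0 / 0.3285 = 94.4 μg/mL.

94.4 μg/mL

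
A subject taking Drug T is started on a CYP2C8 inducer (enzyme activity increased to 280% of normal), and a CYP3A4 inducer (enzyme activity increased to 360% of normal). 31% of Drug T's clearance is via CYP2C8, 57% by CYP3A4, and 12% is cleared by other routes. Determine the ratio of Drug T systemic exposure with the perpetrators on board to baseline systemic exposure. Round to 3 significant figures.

0.329

CYP2C8: 0.31 × 2.8 = 0.868
CYP3A4: 0.57 × 3.6 = 2.052
Other: 0.12 (unchanged)
Relative clearance = 0.868 + 2.052 + 0.12 = 3.04.
Systemic exposure ∝ 1/CL: fold-change = 1 / 3.04 = 0.329.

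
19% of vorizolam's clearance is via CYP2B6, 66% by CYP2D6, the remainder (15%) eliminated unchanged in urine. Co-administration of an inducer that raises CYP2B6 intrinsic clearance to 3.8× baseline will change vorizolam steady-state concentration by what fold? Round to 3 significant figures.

CYP2B6: 0.19 × 3.8 = 0.722
CYP2D6: 0.66 (unchanged)
Other: 0.15 (unchanged)
CL_new/CL_old = 0.722 + 0.66 + 0.15 = 1.532.
Steady-state concentration is inversely proportional to clearance, so the fold-change is 1 / 1.532 = 0.653.

0.653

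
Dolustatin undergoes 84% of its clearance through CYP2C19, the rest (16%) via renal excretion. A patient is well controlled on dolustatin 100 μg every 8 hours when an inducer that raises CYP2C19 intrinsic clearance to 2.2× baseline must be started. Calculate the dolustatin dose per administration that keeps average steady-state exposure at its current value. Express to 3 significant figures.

The CYP2C19 pathway (84% of clearance) is boosted to 2.2× activity: 0.84 × 2.2 = 1.848.
Non-CYP routes (16%) are unchanged.
Relative clearance = 1.848 + 0.16 = 2.008.
Exposure is unchanged when dose changes in proportion to clearance. New dose = 100 μg × 2.008 = 201 μg.

201 μg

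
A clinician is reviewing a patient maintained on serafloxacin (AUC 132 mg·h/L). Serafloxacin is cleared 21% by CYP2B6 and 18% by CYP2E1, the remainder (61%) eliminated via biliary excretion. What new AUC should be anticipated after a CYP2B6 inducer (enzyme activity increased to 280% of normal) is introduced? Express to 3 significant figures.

The CYP2B6 pathway (21% of clearance) is boosted to 2.8× activity: 0.21 × 2.8 = 0.588.
CYP2E1 (18%) and the residual 61% are unaffected.
Relative clearance = 0.588 + 0.18 + 0.61 = 1.378.
AUC ∝ 1/CL, so new value = 132 / 1.378 = 95.8 mg·h/L.

95.8 mg·h/L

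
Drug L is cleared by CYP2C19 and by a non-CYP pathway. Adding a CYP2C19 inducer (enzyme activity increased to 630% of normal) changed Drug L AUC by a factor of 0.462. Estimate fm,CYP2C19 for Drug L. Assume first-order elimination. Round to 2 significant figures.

Write x for the fraction cleared via CYP2C19. The observed AUC change means clearance rose to 1/0.462 = 2.165 of baseline.
Only the CYP2C19 route changed, so 2.165 = x·6.3 + (1 − x), giving x = 0.22.

0.22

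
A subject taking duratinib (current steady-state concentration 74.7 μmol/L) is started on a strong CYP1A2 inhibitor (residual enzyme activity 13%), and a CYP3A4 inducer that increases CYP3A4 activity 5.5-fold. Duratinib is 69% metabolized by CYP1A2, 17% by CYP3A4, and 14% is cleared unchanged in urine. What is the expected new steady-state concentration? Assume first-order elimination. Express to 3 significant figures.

64.1 μmol/L

The CYP1A2 pathway (69% of clearance) is reduced to 0.13× activity: 0.69 × 0.13 = 0.0897.
The CYP3A4 pathway (17% of clearance) is boosted to 5.5× activity: 0.17 × 5.5 = 0.935.
Non-CYP routes (14%) are unchanged.
Relative clearance = 0.0897 + 0.935 + 0.14 = 1.1647.
New steady-state concentration = 74.7 / 1.1647 = 64.1 μmol/L (concentration scales inversely with clearance).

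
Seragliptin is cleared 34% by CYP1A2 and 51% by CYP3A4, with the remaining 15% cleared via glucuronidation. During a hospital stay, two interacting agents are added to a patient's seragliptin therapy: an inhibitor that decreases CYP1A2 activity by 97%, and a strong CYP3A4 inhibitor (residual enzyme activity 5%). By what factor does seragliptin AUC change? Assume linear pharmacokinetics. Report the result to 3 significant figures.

The CYP1A2 pathway (34% of clearance) falls to 0.03× activity: 0.34 × 0.03 = 0.0102.
The CYP3A4 pathway (51% of clearance) drops to 0.05× activity: 0.51 × 0.05 = 0.0255.
The remaining 15% of clearance is unaffected.
New clearance relative to baseline: 0.0102 + 0.0255 + 0.15 = 0.1857.
Because AUC varies inversely with clearance, the combined effect is 1 / 0.1857 = 5.39.

5.39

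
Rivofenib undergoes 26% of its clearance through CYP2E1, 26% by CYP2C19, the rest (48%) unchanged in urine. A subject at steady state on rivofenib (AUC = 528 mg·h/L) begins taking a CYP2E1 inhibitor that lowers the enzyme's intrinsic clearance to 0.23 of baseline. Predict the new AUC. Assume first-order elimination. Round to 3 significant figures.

660 mg·h/L

CYP2E1: 0.26 × 0.23 = 0.0598
CYP2C19: 0.26 (unchanged)
Other: 0.48 (unchanged)
Relative clearance = 0.0598 + 0.26 + 0.48 = 0.7998.
With dosing unchanged, AUC scales as 1/CL: 528 / 0.7998 = 660 mg·h/L.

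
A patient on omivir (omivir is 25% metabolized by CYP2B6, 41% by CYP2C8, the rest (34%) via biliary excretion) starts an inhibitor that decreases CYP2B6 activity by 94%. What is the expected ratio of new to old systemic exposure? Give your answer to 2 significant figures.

1.3

The CYP2B6 pathway (25% of clearance) falls to 0.06× activity: 0.25 × 0.06 = 0.015.
CYP2C8 (41%) and the residual 34% are unaffected.
Relative clearance = 0.015 + 0.41 + 0.34 = 0.765.
Systemic exposure ratio = CL_old/CL_new = 1 / 0.765 = 1.3.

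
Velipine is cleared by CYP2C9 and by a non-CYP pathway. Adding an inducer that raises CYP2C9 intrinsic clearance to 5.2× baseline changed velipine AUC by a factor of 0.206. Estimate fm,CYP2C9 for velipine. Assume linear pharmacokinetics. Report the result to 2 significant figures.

0.92

Let x = fm,CYP2C9. Because AUC ∝ 1/CL, relative clearance rose to 1/0.206 = 4.854.
Only the CYP2C9 route changed, so 4.854 = x·5.2 + (1 − x), giving x = 0.92.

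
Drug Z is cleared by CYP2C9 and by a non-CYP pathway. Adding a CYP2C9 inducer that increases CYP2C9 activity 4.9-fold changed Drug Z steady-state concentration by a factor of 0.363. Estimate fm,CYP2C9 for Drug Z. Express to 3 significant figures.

Write x for the fraction cleared via CYP2C9. The observed steady-state concentration change means clearance rose to 1/0.363 = 2.755 of baseline.
Only the CYP2C9 route changed, so 2.755 = x·4.9 + (1 − x), giving x = 0.450.

0.450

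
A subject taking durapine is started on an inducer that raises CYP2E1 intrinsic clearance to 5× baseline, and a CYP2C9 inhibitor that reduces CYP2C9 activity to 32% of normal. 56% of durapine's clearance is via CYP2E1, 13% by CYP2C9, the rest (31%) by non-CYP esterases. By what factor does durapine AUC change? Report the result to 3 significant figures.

0.317

CYP2E1: 0.56 × 5 = 2.8
CYP2C9: 0.13 × 0.32 = 0.0416
Other: 0.31 (unchanged)
CL_new/CL_old = 2.8 + 0.0416 + 0.31 = 3.1516.
AUC ∝ 1/CL: fold-change = 1 / 3.1516 = 0.317.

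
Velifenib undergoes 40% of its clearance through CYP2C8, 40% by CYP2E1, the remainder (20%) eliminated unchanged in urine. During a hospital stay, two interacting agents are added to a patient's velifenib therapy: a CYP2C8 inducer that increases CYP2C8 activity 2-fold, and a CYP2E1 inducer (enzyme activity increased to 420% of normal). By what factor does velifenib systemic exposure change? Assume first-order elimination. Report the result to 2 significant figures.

CYP2C8: 0.4 × 2 = 0.8
CYP2E1: 0.4 × 4.2 = 1.68
Other: 0.2 (unchanged)
Relative clearance = 0.8 + 1.68 + 0.2 = 2.68.
Because systemic exposure varies inversely with clearance, the combined effect is 1 / 2.68 = 0.37.

0.37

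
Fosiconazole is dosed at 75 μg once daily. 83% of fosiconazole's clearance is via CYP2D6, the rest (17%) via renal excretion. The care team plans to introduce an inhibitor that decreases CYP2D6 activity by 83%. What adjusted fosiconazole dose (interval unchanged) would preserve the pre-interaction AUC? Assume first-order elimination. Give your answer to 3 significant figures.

CYP2D6: 0.83 × 0.17 = 0.1411
Other: 0.17 (unchanged)
New clearance relative to baseline: 0.1411 + 0.17 = 0.3111.
Exposure is unchanged when dose changes in proportion to clearance. New dose = 75 μg × 0.3111 = 23.3 μg.

23.3 μg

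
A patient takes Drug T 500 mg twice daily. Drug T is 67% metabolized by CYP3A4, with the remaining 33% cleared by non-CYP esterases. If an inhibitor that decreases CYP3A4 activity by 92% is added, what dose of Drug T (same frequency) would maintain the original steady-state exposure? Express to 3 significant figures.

192 mg

CYP3A4: 0.67 × 0.08 = 0.0536
Other: 0.33 (unchanged)
New clearance relative to baseline: 0.0536 + 0.33 = 0.3836.
Exposure is unchanged when dose changes in proportion to clearance. New dose = 500 mg × 0.3836 = 192 mg.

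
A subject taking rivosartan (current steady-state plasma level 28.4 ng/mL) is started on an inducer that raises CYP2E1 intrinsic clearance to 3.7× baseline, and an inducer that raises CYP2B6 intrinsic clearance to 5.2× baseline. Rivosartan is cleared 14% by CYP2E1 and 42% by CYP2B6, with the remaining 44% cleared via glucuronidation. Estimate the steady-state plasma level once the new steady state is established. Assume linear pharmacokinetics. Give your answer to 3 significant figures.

9.04 ng/mL

CYP2E1: 0.14 × 3.7 = 0.518
CYP2B6: 0.42 × 5.2 = 2.184
Other: 0.44 (unchanged)
Relative clearance = 0.518 + 2.184 + 0.44 = 3.142.
Steady-state plasma level ∝ 1/CL: new value = 28.4 / 3.142 = 9.04 ng/mL.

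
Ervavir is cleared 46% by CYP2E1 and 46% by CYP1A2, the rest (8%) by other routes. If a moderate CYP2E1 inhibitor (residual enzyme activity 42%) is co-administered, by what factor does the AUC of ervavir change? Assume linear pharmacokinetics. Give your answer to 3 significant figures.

CYP2E1: 0.46 × 0.42 = 0.1932
CYP1A2: 0.46 (unchanged)
Other: 0.08 (unchanged)
CL_new/CL_old = 0.1932 + 0.46 + 0.08 = 0.7332.
AUC is inversely proportional to clearance, so the fold-change is 1 / 0.7332 = 1.36.

1.36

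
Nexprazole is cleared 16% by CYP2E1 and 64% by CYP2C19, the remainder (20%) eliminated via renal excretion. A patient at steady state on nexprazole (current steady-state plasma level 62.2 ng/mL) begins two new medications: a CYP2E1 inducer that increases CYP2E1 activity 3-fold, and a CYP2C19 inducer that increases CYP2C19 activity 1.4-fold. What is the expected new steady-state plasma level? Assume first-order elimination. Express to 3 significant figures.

The CYP2E1 pathway (16% of clearance) is boosted to 3× activity: 0.16 × 3 = 0.48.
The CYP2C19 pathway (64% of clearance) rises to 1.4× activity: 0.64 × 1.4 = 0.896.
Non-CYP routes (20%) are unchanged.
CL_new/CL_old = 0.48 + 0.896 + 0.2 = 1.576.
Steady-state plasma level ∝ 1/CL: new value = 62.2 / 1.576 = 39.5 ng/mL.

39.5 ng/mL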